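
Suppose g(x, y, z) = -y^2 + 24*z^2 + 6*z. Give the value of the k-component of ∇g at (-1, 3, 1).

(∇g)_3 = ∂g/∂z = 48*z + 6
At (-1, 3, 1): 54.

54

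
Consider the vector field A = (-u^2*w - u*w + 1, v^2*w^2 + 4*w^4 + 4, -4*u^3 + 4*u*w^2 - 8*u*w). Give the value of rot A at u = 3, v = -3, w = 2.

(-164, 96, 0)

(∇×A)₁ = ∂A₃/∂v − ∂A₂/∂w = -2*v^2*w - 16*w^3
(∇×A)₂ = ∂A₁/∂w − ∂A₃/∂u = 11*u^2 - u - 4*w^2 + 8*w
(∇×A)₃ = ∂A₂/∂u − ∂A₁/∂v = 0
∇×A = (-2*v^2*w - 16*w^3, 11*u^2 - u - 4*w^2 + 8*w, 0)
At (3, -3, 2): (-164, 96, 0).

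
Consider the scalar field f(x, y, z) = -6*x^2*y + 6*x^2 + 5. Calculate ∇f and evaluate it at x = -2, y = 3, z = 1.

(48, -24, 0)

∂f/∂x = -12*x*y + 12*x
∂f/∂y = -6*x^2
∂f/∂z = 0
∇f = (-12*x*y + 12*x, -6*x^2, 0)
At (-2, 3, 1): (48, -24, 0).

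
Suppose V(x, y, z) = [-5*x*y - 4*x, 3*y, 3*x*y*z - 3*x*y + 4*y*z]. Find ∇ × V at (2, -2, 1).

(4, 0, 10)

(∇×V)₁ = ∂V₃/∂y − ∂V₂/∂z = 3*x*z - 3*x + 4*z
(∇×V)₂ = ∂V₁/∂z − ∂V₃/∂x = -3*y*z + 3*y
(∇×V)₃ = ∂V₂/∂x − ∂V₁/∂y = 5*x
∇×V = (3*x*z - 3*x + 4*z, -3*y*z + 3*y, 5*x)
At (2, -2, 1): (4, 0, 10).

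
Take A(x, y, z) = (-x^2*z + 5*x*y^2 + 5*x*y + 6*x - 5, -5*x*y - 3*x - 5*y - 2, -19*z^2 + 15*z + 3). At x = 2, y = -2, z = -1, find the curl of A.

(0, -4, 37)

(∇×A)₁ = ∂A₃/∂y − ∂A₂/∂z = 0
(∇×A)₂ = ∂A₁/∂z − ∂A₃/∂x = -x^2
(∇×A)₃ = ∂A₂/∂x − ∂A₁/∂y = -10*x*y - 5*x - 5*y - 3
∇×A = (0, -x^2, -10*x*y - 5*x - 5*y - 3)
At (2, -2, -1): (0, -4, 37).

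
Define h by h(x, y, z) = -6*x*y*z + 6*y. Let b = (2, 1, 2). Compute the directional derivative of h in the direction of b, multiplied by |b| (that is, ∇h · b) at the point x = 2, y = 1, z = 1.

∂h/∂x = -6*y*z
∂h/∂y = -6*x*z + 6
∂h/∂z = -6*x*y
∇h at (2, 1, 1) = (-6, -6, -12)
∇h · b = (-6)(2) + (-6)(1) + (-12)(2) = -42

-42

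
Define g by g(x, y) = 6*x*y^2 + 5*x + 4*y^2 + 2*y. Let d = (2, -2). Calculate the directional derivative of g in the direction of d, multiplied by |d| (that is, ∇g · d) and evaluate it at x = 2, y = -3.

∂g/∂x = 6*y^2 + 5
∂g/∂y = 12*x*y + 8*y + 2
∇g at (2, -3) = (59, -94)
∇g · d = (59)(2) + (-94)(-2) = 306

306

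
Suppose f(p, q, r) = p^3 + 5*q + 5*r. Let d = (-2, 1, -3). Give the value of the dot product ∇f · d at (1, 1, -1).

∂f/∂p = 3*p^2
∂f/∂q = 5
∂f/∂r = 5
∇f at (1, 1, -1) = (3, 5, 5)
∇f · d = (3)(-2) + (5)(1) + (5)(-3) = -16

-16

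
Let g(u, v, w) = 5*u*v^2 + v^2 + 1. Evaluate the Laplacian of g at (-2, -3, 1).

-18

∂²g/∂u² = 0
∂²g/∂v² = 2*(5*u + 1)
∂²g/∂w² = 0
∇²g = 10*u + 2
At (-2, -3, 1): -18.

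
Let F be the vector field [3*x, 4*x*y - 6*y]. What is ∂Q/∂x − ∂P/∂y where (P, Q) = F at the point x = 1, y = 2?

∂F₂/∂x = 4*y
∂F₁/∂y = 0
Scalar curl = 4*y
At (1, 2): 8.

8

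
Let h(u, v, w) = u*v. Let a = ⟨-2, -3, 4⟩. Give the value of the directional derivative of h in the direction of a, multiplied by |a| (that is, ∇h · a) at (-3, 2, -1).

∂h/∂u = v
∂h/∂v = u
∂h/∂w = 0
∇h at (-3, 2, -1) = (2, -3, 0)
∇h · a = (2)(-2) + (-3)(-3) + (0)(4) = 5

5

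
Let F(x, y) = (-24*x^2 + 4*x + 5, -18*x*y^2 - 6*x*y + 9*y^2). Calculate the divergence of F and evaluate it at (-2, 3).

382

∂F₁/∂x = -48*x + 4
∂F₂/∂y = -36*x*y - 6*x + 18*y
∇·F = -36*x*y - 54*x + 18*y + 4
At (-2, 3): 382.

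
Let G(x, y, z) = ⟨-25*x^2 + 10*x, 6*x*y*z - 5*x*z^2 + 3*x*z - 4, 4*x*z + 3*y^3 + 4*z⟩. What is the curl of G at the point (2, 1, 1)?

(11, -4, 4)

(∇×G)₁ = ∂G₃/∂y − ∂G₂/∂z = -6*x*y + 10*x*z - 3*x + 9*y^2
(∇×G)₂ = ∂G₁/∂z − ∂G₃/∂x = -4*z
(∇×G)₃ = ∂G₂/∂x − ∂G₁/∂y = 6*y*z - 5*z^2 + 3*z
∇×G = (-6*x*y + 10*x*z - 3*x + 9*y^2, -4*z, 6*y*z - 5*z^2 + 3*z)
At (2, 1, 1): (11, -4, 4).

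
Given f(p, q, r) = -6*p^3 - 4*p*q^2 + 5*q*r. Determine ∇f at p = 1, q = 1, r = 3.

∂f/∂p = -18*p^2 - 4*q^2
∂f/∂q = -8*p*q + 5*r
∂f/∂r = 5*q
∇f = (-18*p^2 - 4*q^2, -8*p*q + 5*r, 5*q)
At (1, 1, 3): (-22, 7, 5).

(-22, 7, 5)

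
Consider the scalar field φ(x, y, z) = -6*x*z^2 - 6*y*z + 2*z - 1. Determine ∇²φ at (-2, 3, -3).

∂²φ/∂x² = 0
∂²φ/∂y² = 0
∂²φ/∂z² = -12*x
∇²φ = -12*x
At (-2, 3, -3): 24.

24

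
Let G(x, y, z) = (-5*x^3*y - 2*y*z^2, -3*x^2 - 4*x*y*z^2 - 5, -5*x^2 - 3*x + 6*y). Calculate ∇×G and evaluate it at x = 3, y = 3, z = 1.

(78, 21, 107)

(∇×G)₁ = ∂G₃/∂y − ∂G₂/∂z = 8*x*y*z + 6
(∇×G)₂ = ∂G₁/∂z − ∂G₃/∂x = 10*x - 4*y*z + 3
(∇×G)₃ = ∂G₂/∂x − ∂G₁/∂y = 5*x^3 - 6*x - 4*y*z^2 + 2*z^2
∇×G = (8*x*y*z + 6, 10*x - 4*y*z + 3, 5*x^3 - 6*x - 4*y*z^2 + 2*z^2)
At (3, 3, 1): (78, 21, 107).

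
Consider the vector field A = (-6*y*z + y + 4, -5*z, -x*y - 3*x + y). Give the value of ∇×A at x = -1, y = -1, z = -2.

(∇×A)₁ = ∂A₃/∂y − ∂A₂/∂z = -x + 6
(∇×A)₂ = ∂A₁/∂z − ∂A₃/∂x = -5*y + 3
(∇×A)₃ = ∂A₂/∂x − ∂A₁/∂y = 6*z - 1
∇×A = (-x + 6, -5*y + 3, 6*z - 1)
At (-1, -1, -2): (7, 8, -13).

(7, 8, -13)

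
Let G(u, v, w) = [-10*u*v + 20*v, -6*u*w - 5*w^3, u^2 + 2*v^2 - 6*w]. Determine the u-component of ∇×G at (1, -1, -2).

(∇×G)_1 = ∂G₃/∂v − ∂G₂/∂w
= 4*v − (-6*u - 15*w^2)
= 6*u + 4*v + 15*w^2
At (1, -1, -2): 62.

62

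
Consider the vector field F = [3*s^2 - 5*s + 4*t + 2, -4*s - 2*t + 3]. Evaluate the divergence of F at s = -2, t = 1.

∂F₁/∂s = 6*s - 5
∂F₂/∂t = -2
∇·F = 6*s - 7
At (-2, 1): -19.

-19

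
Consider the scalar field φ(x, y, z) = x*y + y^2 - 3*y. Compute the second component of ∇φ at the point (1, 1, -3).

0

(∇φ)_2 = ∂φ/∂y = x + 2*y - 3
At (1, 1, -3): 0.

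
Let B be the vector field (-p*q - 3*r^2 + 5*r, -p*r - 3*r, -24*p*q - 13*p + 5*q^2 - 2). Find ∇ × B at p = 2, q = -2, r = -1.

(∇×B)₁ = ∂B₃/∂q − ∂B₂/∂r = -23*p + 10*q + 3
(∇×B)₂ = ∂B₁/∂r − ∂B₃/∂p = 24*q - 6*r + 18
(∇×B)₃ = ∂B₂/∂p − ∂B₁/∂q = p - r
∇×B = (-23*p + 10*q + 3, 24*q - 6*r + 18, p - r)
At (2, -2, -1): (-63, -24, 3).

(-63, -24, 3)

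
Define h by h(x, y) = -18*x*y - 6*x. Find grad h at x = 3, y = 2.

∂h/∂x = -18*y - 6
∂h/∂y = -18*x
∇h = (-18*y - 6, -18*x)
At (3, 2): (-42, -54).

(-42, -54)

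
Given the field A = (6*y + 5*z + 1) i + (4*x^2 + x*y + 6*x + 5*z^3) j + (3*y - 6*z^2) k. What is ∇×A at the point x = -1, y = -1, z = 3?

(∇×A)₁ = ∂A₃/∂y − ∂A₂/∂z = -15*z^2 + 3
(∇×A)₂ = ∂A₁/∂z − ∂A₃/∂x = 5
(∇×A)₃ = ∂A₂/∂x − ∂A₁/∂y = 8*x + y
∇×A = (-15*z^2 + 3, 5, 8*x + y)
At (-1, -1, 3): (-132, 5, -9).

(-132, 5, -9)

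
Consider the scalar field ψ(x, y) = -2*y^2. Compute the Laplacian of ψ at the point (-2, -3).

∂²ψ/∂x² = 0
∂²ψ/∂y² = -4
∇²ψ = -4
At (-2, -3): -4.

-4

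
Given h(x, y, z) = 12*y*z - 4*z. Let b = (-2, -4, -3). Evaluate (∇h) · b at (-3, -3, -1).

∂h/∂x = 0
∂h/∂y = 12*z
∂h/∂z = 12*y - 4
∇h at (-3, -3, -1) = (0, -12, -40)
∇h · b = (0)(-2) + (-12)(-4) + (-40)(-3) = 168

168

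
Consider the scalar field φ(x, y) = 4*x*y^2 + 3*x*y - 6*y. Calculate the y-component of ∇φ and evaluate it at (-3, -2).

33

(∇φ)_2 = ∂φ/∂y = 8*x*y + 3*x - 6
At (-3, -2): 33.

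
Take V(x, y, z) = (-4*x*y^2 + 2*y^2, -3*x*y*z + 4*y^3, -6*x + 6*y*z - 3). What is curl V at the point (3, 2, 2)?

(30, 6, 28)

(∇×V)₁ = ∂V₃/∂y − ∂V₂/∂z = 3*x*y + 6*z
(∇×V)₂ = ∂V₁/∂z − ∂V₃/∂x = 6
(∇×V)₃ = ∂V₂/∂x − ∂V₁/∂y = 8*x*y - 3*y*z - 4*y
∇×V = (3*x*y + 6*z, 6, 8*x*y - 3*y*z - 4*y)
At (3, 2, 2): (30, 6, 28).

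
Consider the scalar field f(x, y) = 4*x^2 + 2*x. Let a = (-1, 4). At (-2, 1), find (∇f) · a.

∂f/∂x = 8*x + 2
∂f/∂y = 0
∇f at (-2, 1) = (-14, 0)
∇f · a = (-14)(-1) + (0)(4) = 14

14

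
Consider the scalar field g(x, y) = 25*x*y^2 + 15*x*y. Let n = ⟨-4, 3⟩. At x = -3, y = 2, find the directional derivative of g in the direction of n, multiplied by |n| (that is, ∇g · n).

∂g/∂x = 25*y^2 + 15*y
∂g/∂y = 50*x*y + 15*x
∇g at (-3, 2) = (130, -345)
∇g · n = (130)(-4) + (-345)(3) = -1555

-1555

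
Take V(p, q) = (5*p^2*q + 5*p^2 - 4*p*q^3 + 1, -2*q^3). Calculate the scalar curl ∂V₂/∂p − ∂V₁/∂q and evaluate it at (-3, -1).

∂V₂/∂p = 0
∂V₁/∂q = 5*p^2 - 12*p*q^2
Scalar curl = -5*p^2 + 12*p*q^2
At (-3, -1): -81.

-81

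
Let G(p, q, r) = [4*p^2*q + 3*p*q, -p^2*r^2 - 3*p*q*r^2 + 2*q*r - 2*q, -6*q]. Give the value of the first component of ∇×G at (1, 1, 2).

8

(∇×G)_1 = ∂G₃/∂q − ∂G₂/∂r
= -6 − (-2*p^2*r - 6*p*q*r + 2*q)
= 2*p^2*r + 6*p*q*r - 2*q - 6
At (1, 1, 2): 8.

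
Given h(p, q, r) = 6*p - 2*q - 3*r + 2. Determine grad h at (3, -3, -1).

∂h/∂p = 6
∂h/∂q = -2
∂h/∂r = -3
∇h = (6, -2, -3)
At (3, -3, -1): (6, -2, -3).

(6, -2, -3)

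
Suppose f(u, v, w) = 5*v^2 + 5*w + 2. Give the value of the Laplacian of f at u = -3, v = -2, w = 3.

10

∂²f/∂u² = 0
∂²f/∂v² = 10
∂²f/∂w² = 0
∇²f = 10
At (-3, -2, 3): 10.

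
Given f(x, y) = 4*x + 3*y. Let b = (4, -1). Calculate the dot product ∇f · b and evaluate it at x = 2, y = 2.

13

∂f/∂x = 4
∂f/∂y = 3
∇f at (2, 2) = (4, 3)
∇f · b = (4)(4) + (3)(-1) = 13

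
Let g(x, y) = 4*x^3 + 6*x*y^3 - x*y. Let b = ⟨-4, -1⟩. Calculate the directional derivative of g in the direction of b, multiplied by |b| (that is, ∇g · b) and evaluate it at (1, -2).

∂g/∂x = 12*x^2 + 6*y^3 - y
∂g/∂y = 18*x*y^2 - x
∇g at (1, -2) = (-34, 71)
∇g · b = (-34)(-4) + (71)(-1) = 65

65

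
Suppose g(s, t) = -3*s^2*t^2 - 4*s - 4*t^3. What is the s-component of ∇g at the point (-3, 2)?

68

(∇g)_1 = ∂g/∂s = -6*s*t^2 - 4
At (-3, 2): 68.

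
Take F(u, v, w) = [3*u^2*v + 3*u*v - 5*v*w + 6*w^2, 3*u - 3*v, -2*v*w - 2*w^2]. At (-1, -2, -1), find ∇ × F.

(∇×F)₁ = ∂F₃/∂v − ∂F₂/∂w = -2*w
(∇×F)₂ = ∂F₁/∂w − ∂F₃/∂u = -5*v + 12*w
(∇×F)₃ = ∂F₂/∂u − ∂F₁/∂v = -3*u^2 - 3*u + 5*w + 3
∇×F = (-2*w, -5*v + 12*w, -3*u^2 - 3*u + 5*w + 3)
At (-1, -2, -1): (2, -2, -2).

(2, -2, -2)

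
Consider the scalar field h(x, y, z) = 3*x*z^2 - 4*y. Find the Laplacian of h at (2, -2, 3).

∂²h/∂x² = 0
∂²h/∂y² = 0
∂²h/∂z² = 6*x
∇²h = 6*x
At (2, -2, 3): 12.

12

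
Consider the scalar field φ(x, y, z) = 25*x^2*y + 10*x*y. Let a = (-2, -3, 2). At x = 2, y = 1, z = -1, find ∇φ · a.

-580

∂φ/∂x = 50*x*y + 10*y
∂φ/∂y = 25*x^2 + 10*x
∂φ/∂z = 0
∇φ at (2, 1, -1) = (110, 120, 0)
∇φ · a = (110)(-2) + (120)(-3) + (0)(2) = -580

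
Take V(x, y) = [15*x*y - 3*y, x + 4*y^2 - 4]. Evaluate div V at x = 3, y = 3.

69

∂V₁/∂x = 15*y
∂V₂/∂y = 8*y
∇·V = 23*y
At (3, 3): 69.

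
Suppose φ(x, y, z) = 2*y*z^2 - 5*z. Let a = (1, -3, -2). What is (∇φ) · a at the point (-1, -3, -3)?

-116

∂φ/∂x = 0
∂φ/∂y = 2*z^2
∂φ/∂z = 4*y*z - 5
∇φ at (-1, -3, -3) = (0, 18, 31)
∇φ · a = (0)(1) + (18)(-3) + (31)(-2) = -116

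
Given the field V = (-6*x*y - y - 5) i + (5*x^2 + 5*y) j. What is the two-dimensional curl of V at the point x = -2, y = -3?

-31

∂V₂/∂x = 10*x
∂V₁/∂y = -6*x - 1
Scalar curl = 16*x + 1
At (-2, -3): -31.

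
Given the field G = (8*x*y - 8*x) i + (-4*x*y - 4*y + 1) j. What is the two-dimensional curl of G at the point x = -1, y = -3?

20

∂G₂/∂x = -4*y
∂G₁/∂y = 8*x
Scalar curl = -8*x - 4*y
At (-1, -3): 20.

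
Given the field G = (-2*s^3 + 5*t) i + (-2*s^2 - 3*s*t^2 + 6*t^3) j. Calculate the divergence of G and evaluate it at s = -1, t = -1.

∂G₁/∂s = -6*s^2
∂G₂/∂t = -6*s*t + 18*t^2
∇·G = -6*s^2 - 6*s*t + 18*t^2
At (-1, -1): 6.

6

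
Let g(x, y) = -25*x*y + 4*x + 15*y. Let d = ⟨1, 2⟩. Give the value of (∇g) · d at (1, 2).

∂g/∂x = -25*y + 4
∂g/∂y = -25*x + 15
∇g at (1, 2) = (-46, -10)
∇g · d = (-46)(1) + (-10)(2) = -66

-66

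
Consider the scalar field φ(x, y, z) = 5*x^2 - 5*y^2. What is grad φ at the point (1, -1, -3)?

∂φ/∂x = 10*x
∂φ/∂y = -10*y
∂φ/∂z = 0
∇φ = (10*x, -10*y, 0)
At (1, -1, -3): (10, 10, 0).

(10, 10, 0)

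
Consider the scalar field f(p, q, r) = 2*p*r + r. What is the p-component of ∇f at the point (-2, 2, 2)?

4

(∇f)_1 = ∂f/∂p = 2*r
At (-2, 2, 2): 4.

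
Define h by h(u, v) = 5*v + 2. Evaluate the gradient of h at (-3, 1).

∂h/∂u = 0
∂h/∂v = 5
∇h = (0, 5)
At (-3, 1): (0, 5).

(0, 5)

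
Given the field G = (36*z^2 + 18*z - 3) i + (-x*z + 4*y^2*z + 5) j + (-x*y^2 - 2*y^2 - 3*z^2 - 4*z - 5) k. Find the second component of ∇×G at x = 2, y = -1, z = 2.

(∇×G)_2 = ∂G₁/∂z − ∂G₃/∂x
= 72*z + 18 − (-y^2)
= y^2 + 72*z + 18
At (2, -1, 2): 163.

163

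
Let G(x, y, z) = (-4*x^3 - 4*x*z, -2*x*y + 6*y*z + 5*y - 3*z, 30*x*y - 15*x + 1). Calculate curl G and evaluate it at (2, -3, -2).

(∇×G)₁ = ∂G₃/∂y − ∂G₂/∂z = 30*x - 6*y + 3
(∇×G)₂ = ∂G₁/∂z − ∂G₃/∂x = -4*x - 30*y + 15
(∇×G)₃ = ∂G₂/∂x − ∂G₁/∂y = -2*y
∇×G = (30*x - 6*y + 3, -4*x - 30*y + 15, -2*y)
At (2, -3, -2): (81, 97, 6).

(81, 97, 6)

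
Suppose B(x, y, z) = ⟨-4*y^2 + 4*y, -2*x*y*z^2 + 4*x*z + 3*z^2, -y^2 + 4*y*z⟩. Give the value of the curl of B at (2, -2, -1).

(14, 0, -20)

(∇×B)₁ = ∂B₃/∂y − ∂B₂/∂z = 4*x*y*z - 4*x - 2*y - 2*z
(∇×B)₂ = ∂B₁/∂z − ∂B₃/∂x = 0
(∇×B)₃ = ∂B₂/∂x − ∂B₁/∂y = -2*y*z^2 + 8*y + 4*z - 4
∇×B = (4*x*y*z - 4*x - 2*y - 2*z, 0, -2*y*z^2 + 8*y + 4*z - 4)
At (2, -2, -1): (14, 0, -20).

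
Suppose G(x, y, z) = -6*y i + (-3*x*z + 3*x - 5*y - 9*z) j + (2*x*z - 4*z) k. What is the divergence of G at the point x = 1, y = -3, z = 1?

∂G₁/∂x = 0
∂G₂/∂y = -5
∂G₃/∂z = 2*x - 4
∇·G = 2*x - 9
At (1, -3, 1): -7.

-7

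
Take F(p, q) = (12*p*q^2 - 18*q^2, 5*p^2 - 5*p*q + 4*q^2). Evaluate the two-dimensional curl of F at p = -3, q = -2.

∂F₂/∂p = 10*p - 5*q
∂F₁/∂q = 24*p*q - 36*q
Scalar curl = -24*p*q + 10*p + 31*q
At (-3, -2): -236.

-236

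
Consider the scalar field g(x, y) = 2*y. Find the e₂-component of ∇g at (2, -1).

(∇g)_2 = ∂g/∂y = 2
At (2, -1): 2.

2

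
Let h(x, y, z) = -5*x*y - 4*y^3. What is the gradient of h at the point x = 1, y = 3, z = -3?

(-15, -113, 0)

∂h/∂x = -5*y
∂h/∂y = -5*x - 12*y^2
∂h/∂z = 0
∇h = (-5*y, -5*x - 12*y^2, 0)
At (1, 3, -3): (-15, -113, 0).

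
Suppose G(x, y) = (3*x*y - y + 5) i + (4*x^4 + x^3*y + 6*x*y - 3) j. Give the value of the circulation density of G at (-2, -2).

∂G₂/∂x = 16*x^3 + 3*x^2*y + 6*y
∂G₁/∂y = 3*x - 1
Scalar curl = 16*x^3 + 3*x^2*y - 3*x + 6*y + 1
At (-2, -2): -157.

-157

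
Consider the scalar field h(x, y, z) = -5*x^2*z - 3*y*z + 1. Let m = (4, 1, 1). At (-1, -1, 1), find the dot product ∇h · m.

∂h/∂x = -10*x*z
∂h/∂y = -3*z
∂h/∂z = -5*x^2 - 3*y
∇h at (-1, -1, 1) = (10, -3, -2)
∇h · m = (10)(4) + (-3)(1) + (-2)(1) = 35

35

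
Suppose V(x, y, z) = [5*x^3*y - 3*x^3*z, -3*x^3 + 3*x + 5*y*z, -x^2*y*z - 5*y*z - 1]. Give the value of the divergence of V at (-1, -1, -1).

-5

∂V₁/∂x = 15*x^2*y - 9*x^2*z
∂V₂/∂y = 5*z
∂V₃/∂z = -x^2*y - 5*y
∇·V = 14*x^2*y - 9*x^2*z - 5*y + 5*z
At (-1, -1, -1): -5.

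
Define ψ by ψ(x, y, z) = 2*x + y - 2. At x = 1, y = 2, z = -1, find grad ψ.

∂ψ/∂x = 2
∂ψ/∂y = 1
∂ψ/∂z = 0
∇ψ = (2, 1, 0)
At (1, 2, -1): (2, 1, 0).

(2, 1, 0)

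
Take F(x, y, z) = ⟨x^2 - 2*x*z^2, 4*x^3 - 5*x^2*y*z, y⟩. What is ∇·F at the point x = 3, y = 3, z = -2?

∂F₁/∂x = 2*x - 2*z^2
∂F₂/∂y = -5*x^2*z
∂F₃/∂z = 0
∇·F = -5*x^2*z + 2*x - 2*z^2
At (3, 3, -2): 88.

88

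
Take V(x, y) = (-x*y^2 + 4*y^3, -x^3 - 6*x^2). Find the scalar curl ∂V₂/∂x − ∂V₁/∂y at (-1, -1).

∂V₂/∂x = -3*x^2 - 12*x
∂V₁/∂y = -2*x*y + 12*y^2
Scalar curl = -3*x^2 + 2*x*y - 12*x - 12*y^2
At (-1, -1): -1.

-1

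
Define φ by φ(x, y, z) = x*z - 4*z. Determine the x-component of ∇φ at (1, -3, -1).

(∇φ)_1 = ∂φ/∂x = z
At (1, -3, -1): -1.

-1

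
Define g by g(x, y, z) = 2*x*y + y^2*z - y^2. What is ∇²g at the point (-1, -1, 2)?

2

∂²g/∂x² = 0
∂²g/∂y² = 2*(z - 1)
∂²g/∂z² = 0
∇²g = 2*z - 2
At (-1, -1, 2): 2.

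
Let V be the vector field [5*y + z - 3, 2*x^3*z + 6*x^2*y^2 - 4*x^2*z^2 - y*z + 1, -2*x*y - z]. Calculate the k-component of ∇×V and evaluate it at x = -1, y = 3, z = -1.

(∇×V)_3 = ∂V₂/∂x − ∂V₁/∂y
= 6*x^2*z + 12*x*y^2 - 8*x*z^2 − (5)
= 6*x^2*z + 12*x*y^2 - 8*x*z^2 - 5
At (-1, 3, -1): -111.

-111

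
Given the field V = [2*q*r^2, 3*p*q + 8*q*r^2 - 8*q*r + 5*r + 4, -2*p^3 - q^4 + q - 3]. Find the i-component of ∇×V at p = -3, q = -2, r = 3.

108

(∇×V)_1 = ∂V₃/∂q − ∂V₂/∂r
= -4*q^3 + 1 − (16*q*r - 8*q + 5)
= -4*q^3 - 16*q*r + 8*q - 4
At (-3, -2, 3): 108.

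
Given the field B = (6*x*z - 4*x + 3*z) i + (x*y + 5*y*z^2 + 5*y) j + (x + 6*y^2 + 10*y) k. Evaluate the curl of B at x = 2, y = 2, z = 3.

(∇×B)₁ = ∂B₃/∂y − ∂B₂/∂z = -10*y*z + 12*y + 10
(∇×B)₂ = ∂B₁/∂z − ∂B₃/∂x = 6*x + 2
(∇×B)₃ = ∂B₂/∂x − ∂B₁/∂y = y
∇×B = (-10*y*z + 12*y + 10, 6*x + 2, y)
At (2, 2, 3): (-26, 14, 2).

(-26, 14, 2)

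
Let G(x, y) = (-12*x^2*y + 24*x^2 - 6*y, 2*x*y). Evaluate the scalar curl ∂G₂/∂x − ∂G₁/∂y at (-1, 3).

24

∂G₂/∂x = 2*y
∂G₁/∂y = -12*x^2 - 6
Scalar curl = 12*x^2 + 2*y + 6
At (-1, 3): 24.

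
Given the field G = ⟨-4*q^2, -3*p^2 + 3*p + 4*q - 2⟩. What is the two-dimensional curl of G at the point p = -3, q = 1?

∂G₂/∂p = -6*p + 3
∂G₁/∂q = -8*q
Scalar curl = -6*p + 8*q + 3
At (-3, 1): 29.

29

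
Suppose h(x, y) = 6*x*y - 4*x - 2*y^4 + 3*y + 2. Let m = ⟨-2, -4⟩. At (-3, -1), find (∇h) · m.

48

∂h/∂x = 6*y - 4
∂h/∂y = 6*x - 8*y^3 + 3
∇h at (-3, -1) = (-10, -7)
∇h · m = (-10)(-2) + (-7)(-4) = 48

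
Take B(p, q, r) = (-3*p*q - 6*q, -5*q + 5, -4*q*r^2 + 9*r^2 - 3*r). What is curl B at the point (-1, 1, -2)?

(-16, 0, 3)

(∇×B)₁ = ∂B₃/∂q − ∂B₂/∂r = -4*r^2
(∇×B)₂ = ∂B₁/∂r − ∂B₃/∂p = 0
(∇×B)₃ = ∂B₂/∂p − ∂B₁/∂q = 3*p + 6
∇×B = (-4*r^2, 0, 3*p + 6)
At (-1, 1, -2): (-16, 0, 3).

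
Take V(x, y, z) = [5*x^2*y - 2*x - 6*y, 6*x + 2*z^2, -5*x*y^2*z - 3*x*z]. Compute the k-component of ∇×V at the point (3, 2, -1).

(∇×V)_3 = ∂V₂/∂x − ∂V₁/∂y
= 6 − (5*x^2 - 6)
= -5*x^2 + 12
At (3, 2, -1): -33.

-33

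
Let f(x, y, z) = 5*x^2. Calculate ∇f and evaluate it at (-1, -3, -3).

∂f/∂x = 10*x
∂f/∂y = 0
∂f/∂z = 0
∇f = (10*x, 0, 0)
At (-1, -3, -3): (-10, 0, 0).

(-10, 0, 0)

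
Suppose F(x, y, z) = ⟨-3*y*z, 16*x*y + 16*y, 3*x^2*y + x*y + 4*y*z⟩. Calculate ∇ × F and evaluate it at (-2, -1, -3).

(-2, -8, -25)

(∇×F)₁ = ∂F₃/∂y − ∂F₂/∂z = 3*x^2 + x + 4*z
(∇×F)₂ = ∂F₁/∂z − ∂F₃/∂x = -6*x*y - 4*y
(∇×F)₃ = ∂F₂/∂x − ∂F₁/∂y = 16*y + 3*z
∇×F = (3*x^2 + x + 4*z, -6*x*y - 4*y, 16*y + 3*z)
At (-2, -1, -3): (-2, -8, -25).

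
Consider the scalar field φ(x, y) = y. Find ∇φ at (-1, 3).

∂φ/∂x = 0
∂φ/∂y = 1
∇φ = (0, 1)
At (-1, 3): (0, 1).

(0, 1)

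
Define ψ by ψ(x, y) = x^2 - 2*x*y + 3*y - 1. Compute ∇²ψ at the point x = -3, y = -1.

2

∂²ψ/∂x² = 2
∂²ψ/∂y² = 0
∇²ψ = 2
At (-3, -1): 2.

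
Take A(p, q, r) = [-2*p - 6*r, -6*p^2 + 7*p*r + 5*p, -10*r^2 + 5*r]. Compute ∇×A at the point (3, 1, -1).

(∇×A)₁ = ∂A₃/∂q − ∂A₂/∂r = -7*p
(∇×A)₂ = ∂A₁/∂r − ∂A₃/∂p = -6
(∇×A)₃ = ∂A₂/∂p − ∂A₁/∂q = -12*p + 7*r + 5
∇×A = (-7*p, -6, -12*p + 7*r + 5)
At (3, 1, -1): (-21, -6, -38).

(-21, -6, -38)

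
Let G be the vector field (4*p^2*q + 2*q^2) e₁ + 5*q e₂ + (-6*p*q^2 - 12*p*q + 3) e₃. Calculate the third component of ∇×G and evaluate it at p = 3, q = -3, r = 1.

(∇×G)_3 = ∂G₂/∂p − ∂G₁/∂q
= 0 − (4*p^2 + 4*q)
= -4*p^2 - 4*q
At (3, -3, 1): -24.

-24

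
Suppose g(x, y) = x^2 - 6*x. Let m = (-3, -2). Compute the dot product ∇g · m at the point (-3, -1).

36

∂g/∂x = 2*x - 6
∂g/∂y = 0
∇g at (-3, -1) = (-12, 0)
∇g · m = (-12)(-3) + (0)(-2) = 36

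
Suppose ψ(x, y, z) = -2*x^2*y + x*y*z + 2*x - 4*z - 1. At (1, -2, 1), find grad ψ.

(8, -1, -6)

∂ψ/∂x = -4*x*y + y*z + 2
∂ψ/∂y = -2*x^2 + x*z
∂ψ/∂z = x*y - 4
∇ψ = (-4*x*y + y*z + 2, -2*x^2 + x*z, x*y - 4)
At (1, -2, 1): (8, -1, -6).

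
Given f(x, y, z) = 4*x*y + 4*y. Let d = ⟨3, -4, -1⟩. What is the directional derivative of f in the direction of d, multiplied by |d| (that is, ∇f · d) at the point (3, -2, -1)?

-88

∂f/∂x = 4*y
∂f/∂y = 4*x + 4
∂f/∂z = 0
∇f at (3, -2, -1) = (-8, 16, 0)
∇f · d = (-8)(3) + (16)(-4) + (0)(-1) = -88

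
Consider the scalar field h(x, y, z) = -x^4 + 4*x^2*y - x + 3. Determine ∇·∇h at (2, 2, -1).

-32

∂²h/∂x² = 4*(-3*x^2 + 2*y)
∂²h/∂y² = 0
∂²h/∂z² = 0
∇²h = -12*x^2 + 8*y
At (2, 2, -1): -32.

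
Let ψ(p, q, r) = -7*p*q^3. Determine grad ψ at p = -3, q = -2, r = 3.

∂ψ/∂p = -7*q^3
∂ψ/∂q = -21*p*q^2
∂ψ/∂r = 0
∇ψ = (-7*q^3, -21*p*q^2, 0)
At (-3, -2, 3): (56, 252, 0).

(56, 252, 0)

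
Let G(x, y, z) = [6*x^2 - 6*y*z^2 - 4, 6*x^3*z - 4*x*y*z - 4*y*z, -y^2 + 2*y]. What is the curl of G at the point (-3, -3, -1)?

(194, -36, -168)

(∇×G)₁ = ∂G₃/∂y − ∂G₂/∂z = -6*x^3 + 4*x*y + 2*y + 2
(∇×G)₂ = ∂G₁/∂z − ∂G₃/∂x = -12*y*z
(∇×G)₃ = ∂G₂/∂x − ∂G₁/∂y = 18*x^2*z - 4*y*z + 6*z^2
∇×G = (-6*x^3 + 4*x*y + 2*y + 2, -12*y*z, 18*x^2*z - 4*y*z + 6*z^2)
At (-3, -3, -1): (194, -36, -168).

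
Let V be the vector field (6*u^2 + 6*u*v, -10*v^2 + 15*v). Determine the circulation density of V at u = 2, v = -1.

∂V₂/∂u = 0
∂V₁/∂v = 6*u
Scalar curl = -6*u
At (2, -1): -12.

-12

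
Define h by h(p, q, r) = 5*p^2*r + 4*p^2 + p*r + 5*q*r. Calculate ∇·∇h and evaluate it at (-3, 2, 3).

∂²h/∂p² = 2*(5*r + 4)
∂²h/∂q² = 0
∂²h/∂r² = 0
∇²h = 10*r + 8
At (-3, 2, 3): 38.

38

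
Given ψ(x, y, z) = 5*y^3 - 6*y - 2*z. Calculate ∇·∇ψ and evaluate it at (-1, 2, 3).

60

∂²ψ/∂x² = 0
∂²ψ/∂y² = 30*y
∂²ψ/∂z² = 0
∇²ψ = 30*y
At (-1, 2, 3): 60.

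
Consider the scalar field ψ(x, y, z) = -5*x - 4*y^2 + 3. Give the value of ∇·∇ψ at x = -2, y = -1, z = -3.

∂²ψ/∂x² = 0
∂²ψ/∂y² = -8
∂²ψ/∂z² = 0
∇²ψ = -8
At (-2, -1, -3): -8.

-8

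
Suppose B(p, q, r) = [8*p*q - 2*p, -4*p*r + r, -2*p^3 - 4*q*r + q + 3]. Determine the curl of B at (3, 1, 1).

(∇×B)₁ = ∂B₃/∂q − ∂B₂/∂r = 4*p - 4*r
(∇×B)₂ = ∂B₁/∂r − ∂B₃/∂p = 6*p^2
(∇×B)₃ = ∂B₂/∂p − ∂B₁/∂q = -8*p - 4*r
∇×B = (4*p - 4*r, 6*p^2, -8*p - 4*r)
At (3, 1, 1): (8, 54, -28).

(8, 54, -28)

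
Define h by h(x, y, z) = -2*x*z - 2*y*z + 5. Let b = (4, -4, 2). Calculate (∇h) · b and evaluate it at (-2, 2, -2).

0

∂h/∂x = -2*z
∂h/∂y = -2*z
∂h/∂z = -2*x - 2*y
∇h at (-2, 2, -2) = (4, 4, 0)
∇h · b = (4)(4) + (4)(-4) + (0)(2) = 0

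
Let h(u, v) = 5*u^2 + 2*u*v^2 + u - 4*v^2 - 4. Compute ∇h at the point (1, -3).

(29, 12)

∂h/∂u = 10*u + 2*v^2 + 1
∂h/∂v = 4*u*v - 8*v
∇h = (10*u + 2*v^2 + 1, 4*u*v - 8*v)
At (1, -3): (29, 12).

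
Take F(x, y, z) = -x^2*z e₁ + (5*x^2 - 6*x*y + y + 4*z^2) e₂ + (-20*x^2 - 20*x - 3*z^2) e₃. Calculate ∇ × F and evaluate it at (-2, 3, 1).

(-8, -64, -38)

(∇×F)₁ = ∂F₃/∂y − ∂F₂/∂z = -8*z
(∇×F)₂ = ∂F₁/∂z − ∂F₃/∂x = -x^2 + 40*x + 20
(∇×F)₃ = ∂F₂/∂x − ∂F₁/∂y = 10*x - 6*y
∇×F = (-8*z, -x^2 + 40*x + 20, 10*x - 6*y)
At (-2, 3, 1): (-8, -64, -38).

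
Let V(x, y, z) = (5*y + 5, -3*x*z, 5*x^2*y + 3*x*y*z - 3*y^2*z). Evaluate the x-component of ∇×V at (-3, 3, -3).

(∇×V)_1 = ∂V₃/∂y − ∂V₂/∂z
= 5*x^2 + 3*x*z - 6*y*z − (-3*x)
= 5*x^2 + 3*x*z + 3*x - 6*y*z
At (-3, 3, -3): 117.

117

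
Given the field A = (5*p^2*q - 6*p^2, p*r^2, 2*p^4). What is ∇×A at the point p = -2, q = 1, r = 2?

(8, 64, -16)

(∇×A)₁ = ∂A₃/∂q − ∂A₂/∂r = -2*p*r
(∇×A)₂ = ∂A₁/∂r − ∂A₃/∂p = -8*p^3
(∇×A)₃ = ∂A₂/∂p − ∂A₁/∂q = -5*p^2 + r^2
∇×A = (-2*p*r, -8*p^3, -5*p^2 + r^2)
At (-2, 1, 2): (8, 64, -16).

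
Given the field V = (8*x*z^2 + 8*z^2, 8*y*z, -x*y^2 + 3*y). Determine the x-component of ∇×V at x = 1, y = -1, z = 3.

13

(∇×V)_1 = ∂V₃/∂y − ∂V₂/∂z
= -2*x*y + 3 − (8*y)
= -2*x*y - 8*y + 3
At (1, -1, 3): 13.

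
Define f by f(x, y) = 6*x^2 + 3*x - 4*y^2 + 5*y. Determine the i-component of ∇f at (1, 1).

15

(∇f)_1 = ∂f/∂x = 12*x + 3
At (1, 1): 15.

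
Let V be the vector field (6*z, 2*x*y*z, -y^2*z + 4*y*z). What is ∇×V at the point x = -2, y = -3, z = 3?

(18, 6, -18)

(∇×V)₁ = ∂V₃/∂y − ∂V₂/∂z = -2*x*y - 2*y*z + 4*z
(∇×V)₂ = ∂V₁/∂z − ∂V₃/∂x = 6
(∇×V)₃ = ∂V₂/∂x − ∂V₁/∂y = 2*y*z
∇×V = (-2*x*y - 2*y*z + 4*z, 6, 2*y*z)
At (-2, -3, 3): (18, 6, -18).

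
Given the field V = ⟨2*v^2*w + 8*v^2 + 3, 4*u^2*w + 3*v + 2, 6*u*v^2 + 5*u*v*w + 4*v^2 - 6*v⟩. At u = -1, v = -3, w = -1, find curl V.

(∇×V)₁ = ∂V₃/∂v − ∂V₂/∂w = -4*u^2 + 12*u*v + 5*u*w + 8*v - 6
(∇×V)₂ = ∂V₁/∂w − ∂V₃/∂u = -4*v^2 - 5*v*w
(∇×V)₃ = ∂V₂/∂u − ∂V₁/∂v = 8*u*w - 4*v*w - 16*v
∇×V = (-4*u^2 + 12*u*v + 5*u*w + 8*v - 6, -4*v^2 - 5*v*w, 8*u*w - 4*v*w - 16*v)
At (-1, -3, -1): (7, -51, 44).

(7, -51, 44)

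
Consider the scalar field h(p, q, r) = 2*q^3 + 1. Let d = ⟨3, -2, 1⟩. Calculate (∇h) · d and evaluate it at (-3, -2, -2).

∂h/∂p = 0
∂h/∂q = 6*q^2
∂h/∂r = 0
∇h at (-3, -2, -2) = (0, 24, 0)
∇h · d = (0)(3) + (24)(-2) + (0)(1) = -48

-48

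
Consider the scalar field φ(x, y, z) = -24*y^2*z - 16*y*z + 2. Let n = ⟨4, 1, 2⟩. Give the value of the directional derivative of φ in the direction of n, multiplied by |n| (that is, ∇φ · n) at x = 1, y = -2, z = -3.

∂φ/∂x = 0
∂φ/∂y = -48*y*z - 16*z
∂φ/∂z = -24*y^2 - 16*y
∇φ at (1, -2, -3) = (0, -240, -64)
∇φ · n = (0)(4) + (-240)(1) + (-64)(2) = -368

-368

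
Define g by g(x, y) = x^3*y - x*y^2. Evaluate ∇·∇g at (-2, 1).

∂²g/∂x² = 6*x*y
∂²g/∂y² = -2*x
∇²g = 6*x*y - 2*x
At (-2, 1): -8.

-8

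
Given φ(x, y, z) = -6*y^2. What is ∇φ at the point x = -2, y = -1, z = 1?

∂φ/∂x = 0
∂φ/∂y = -12*y
∂φ/∂z = 0
∇φ = (0, -12*y, 0)
At (-2, -1, 1): (0, 12, 0).

(0, 12, 0)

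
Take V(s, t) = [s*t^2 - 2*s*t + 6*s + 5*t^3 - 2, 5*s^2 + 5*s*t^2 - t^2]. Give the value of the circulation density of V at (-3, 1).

-40

∂V₂/∂s = 10*s + 5*t^2
∂V₁/∂t = 2*s*t - 2*s + 15*t^2
Scalar curl = -2*s*t + 12*s - 10*t^2
At (-3, 1): -40.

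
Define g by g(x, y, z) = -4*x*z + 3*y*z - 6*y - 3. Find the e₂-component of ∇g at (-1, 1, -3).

-15

(∇g)_2 = ∂g/∂y = 3*z - 6
At (-1, 1, -3): -15.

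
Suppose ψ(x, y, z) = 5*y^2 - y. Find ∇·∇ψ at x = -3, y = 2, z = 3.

10

∂²ψ/∂x² = 0
∂²ψ/∂y² = 10
∂²ψ/∂z² = 0
∇²ψ = 10
At (-3, 2, 3): 10.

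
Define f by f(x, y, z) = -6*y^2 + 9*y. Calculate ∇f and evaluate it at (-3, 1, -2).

(0, -3, 0)

∂f/∂x = 0
∂f/∂y = -12*y + 9
∂f/∂z = 0
∇f = (0, -12*y + 9, 0)
At (-3, 1, -2): (0, -3, 0).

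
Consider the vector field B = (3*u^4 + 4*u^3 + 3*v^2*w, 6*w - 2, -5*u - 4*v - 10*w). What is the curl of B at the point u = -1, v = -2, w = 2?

(∇×B)₁ = ∂B₃/∂v − ∂B₂/∂w = -10
(∇×B)₂ = ∂B₁/∂w − ∂B₃/∂u = 3*v^2 + 5
(∇×B)₃ = ∂B₂/∂u − ∂B₁/∂v = -6*v*w
∇×B = (-10, 3*v^2 + 5, -6*v*w)
At (-1, -2, 2): (-10, 17, 24).

(-10, 17, 24)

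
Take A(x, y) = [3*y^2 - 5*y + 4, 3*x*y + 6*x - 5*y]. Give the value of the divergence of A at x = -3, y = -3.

-14

∂A₁/∂x = 0
∂A₂/∂y = 3*x - 5
∇·A = 3*x - 5
At (-3, -3): -14.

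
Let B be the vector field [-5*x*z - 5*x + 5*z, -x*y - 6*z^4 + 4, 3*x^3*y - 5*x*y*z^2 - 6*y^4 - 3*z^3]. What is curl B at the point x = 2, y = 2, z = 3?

(∇×B)₁ = ∂B₃/∂y − ∂B₂/∂z = 3*x^3 - 5*x*z^2 - 24*y^3 + 24*z^3
(∇×B)₂ = ∂B₁/∂z − ∂B₃/∂x = -9*x^2*y - 5*x + 5*y*z^2 + 5
(∇×B)₃ = ∂B₂/∂x − ∂B₁/∂y = -y
∇×B = (3*x^3 - 5*x*z^2 - 24*y^3 + 24*z^3, -9*x^2*y - 5*x + 5*y*z^2 + 5, -y)
At (2, 2, 3): (390, 13, -2).

(390, 13, -2)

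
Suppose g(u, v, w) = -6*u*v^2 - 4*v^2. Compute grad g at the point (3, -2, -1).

∂g/∂u = -6*v^2
∂g/∂v = -12*u*v - 8*v
∂g/∂w = 0
∇g = (-6*v^2, -12*u*v - 8*v, 0)
At (3, -2, -1): (-24, 88, 0).

(-24, 88, 0)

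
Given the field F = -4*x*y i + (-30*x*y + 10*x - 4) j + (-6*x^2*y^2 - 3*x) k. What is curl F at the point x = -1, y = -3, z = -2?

(36, -105, 96)

(∇×F)₁ = ∂F₃/∂y − ∂F₂/∂z = -12*x^2*y
(∇×F)₂ = ∂F₁/∂z − ∂F₃/∂x = 12*x*y^2 + 3
(∇×F)₃ = ∂F₂/∂x − ∂F₁/∂y = 4*x - 30*y + 10
∇×F = (-12*x^2*y, 12*x*y^2 + 3, 4*x - 30*y + 10)
At (-1, -3, -2): (36, -105, 96).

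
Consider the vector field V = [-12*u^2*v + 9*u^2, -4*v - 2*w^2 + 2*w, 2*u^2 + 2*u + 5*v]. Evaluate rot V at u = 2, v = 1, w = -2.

(∇×V)₁ = ∂V₃/∂v − ∂V₂/∂w = 4*w + 3
(∇×V)₂ = ∂V₁/∂w − ∂V₃/∂u = -4*u - 2
(∇×V)₃ = ∂V₂/∂u − ∂V₁/∂v = 12*u^2
∇×V = (4*w + 3, -4*u - 2, 12*u^2)
At (2, 1, -2): (-5, -10, 48).

(-5, -10, 48)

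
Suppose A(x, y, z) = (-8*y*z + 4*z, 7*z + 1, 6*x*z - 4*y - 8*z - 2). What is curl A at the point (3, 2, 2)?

(∇×A)₁ = ∂A₃/∂y − ∂A₂/∂z = -11
(∇×A)₂ = ∂A₁/∂z − ∂A₃/∂x = -8*y - 6*z + 4
(∇×A)₃ = ∂A₂/∂x − ∂A₁/∂y = 8*z
∇×A = (-11, -8*y - 6*z + 4, 8*z)
At (3, 2, 2): (-11, -24, 16).

(-11, -24, 16)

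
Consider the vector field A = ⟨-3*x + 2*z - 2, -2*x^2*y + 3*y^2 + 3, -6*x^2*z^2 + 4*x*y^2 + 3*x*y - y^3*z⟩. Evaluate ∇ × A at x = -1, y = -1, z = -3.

(14, -107, -4)

(∇×A)₁ = ∂A₃/∂y − ∂A₂/∂z = 8*x*y + 3*x - 3*y^2*z
(∇×A)₂ = ∂A₁/∂z − ∂A₃/∂x = 12*x*z^2 - 4*y^2 - 3*y + 2
(∇×A)₃ = ∂A₂/∂x − ∂A₁/∂y = -4*x*y
∇×A = (8*x*y + 3*x - 3*y^2*z, 12*x*z^2 - 4*y^2 - 3*y + 2, -4*x*y)
At (-1, -1, -3): (14, -107, -4).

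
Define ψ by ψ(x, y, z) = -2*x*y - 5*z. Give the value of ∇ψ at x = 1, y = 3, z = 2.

(-6, -2, -5)

∂ψ/∂x = -2*y
∂ψ/∂y = -2*x
∂ψ/∂z = -5
∇ψ = (-2*y, -2*x, -5)
At (1, 3, 2): (-6, -2, -5).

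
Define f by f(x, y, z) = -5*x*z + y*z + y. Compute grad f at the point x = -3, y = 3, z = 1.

(-5, 2, 18)

∂f/∂x = -5*z
∂f/∂y = z + 1
∂f/∂z = -5*x + y
∇f = (-5*z, z + 1, -5*x + y)
At (-3, 3, 1): (-5, 2, 18).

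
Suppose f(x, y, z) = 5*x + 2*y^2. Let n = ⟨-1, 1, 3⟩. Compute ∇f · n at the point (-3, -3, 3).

∂f/∂x = 5
∂f/∂y = 4*y
∂f/∂z = 0
∇f at (-3, -3, 3) = (5, -12, 0)
∇f · n = (5)(-1) + (-12)(1) + (0)(3) = -17

-17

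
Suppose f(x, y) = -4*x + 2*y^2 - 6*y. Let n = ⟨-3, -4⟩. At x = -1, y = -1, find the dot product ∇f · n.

∂f/∂x = -4
∂f/∂y = 4*y - 6
∇f at (-1, -1) = (-4, -10)
∇f · n = (-4)(-3) + (-10)(-4) = 52

52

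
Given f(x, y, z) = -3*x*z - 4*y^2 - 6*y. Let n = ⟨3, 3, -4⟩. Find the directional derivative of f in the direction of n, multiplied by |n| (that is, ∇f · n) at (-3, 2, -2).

-84

∂f/∂x = -3*z
∂f/∂y = -8*y - 6
∂f/∂z = -3*x
∇f at (-3, 2, -2) = (6, -22, 9)
∇f · n = (6)(3) + (-22)(3) + (9)(-4) = -84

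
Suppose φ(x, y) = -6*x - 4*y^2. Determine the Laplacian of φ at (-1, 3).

-8

∂²φ/∂x² = 0
∂²φ/∂y² = -8
∇²φ = -8
At (-1, 3): -8.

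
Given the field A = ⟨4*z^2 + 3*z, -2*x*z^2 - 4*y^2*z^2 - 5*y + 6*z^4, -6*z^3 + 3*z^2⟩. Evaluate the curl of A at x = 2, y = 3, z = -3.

(408, -21, -18)

(∇×A)₁ = ∂A₃/∂y − ∂A₂/∂z = 4*x*z + 8*y^2*z - 24*z^3
(∇×A)₂ = ∂A₁/∂z − ∂A₃/∂x = 8*z + 3
(∇×A)₃ = ∂A₂/∂x − ∂A₁/∂y = -2*z^2
∇×A = (4*x*z + 8*y^2*z - 24*z^3, 8*z + 3, -2*z^2)
At (2, 3, -3): (408, -21, -18).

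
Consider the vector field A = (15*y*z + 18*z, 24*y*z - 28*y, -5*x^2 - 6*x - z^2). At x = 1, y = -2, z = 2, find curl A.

(48, 4, -30)

(∇×A)₁ = ∂A₃/∂y − ∂A₂/∂z = -24*y
(∇×A)₂ = ∂A₁/∂z − ∂A₃/∂x = 10*x + 15*y + 24
(∇×A)₃ = ∂A₂/∂x − ∂A₁/∂y = -15*z
∇×A = (-24*y, 10*x + 15*y + 24, -15*z)
At (1, -2, 2): (48, 4, -30).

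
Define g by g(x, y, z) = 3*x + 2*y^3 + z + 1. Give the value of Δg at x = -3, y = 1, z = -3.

∂²g/∂x² = 0
∂²g/∂y² = 12*y
∂²g/∂z² = 0
∇²g = 12*y
At (-3, 1, -3): 12.

12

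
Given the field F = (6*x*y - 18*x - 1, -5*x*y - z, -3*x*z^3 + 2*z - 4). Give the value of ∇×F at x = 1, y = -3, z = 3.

(1, 81, 9)

(∇×F)₁ = ∂F₃/∂y − ∂F₂/∂z = 1
(∇×F)₂ = ∂F₁/∂z − ∂F₃/∂x = 3*z^3
(∇×F)₃ = ∂F₂/∂x − ∂F₁/∂y = -6*x - 5*y
∇×F = (1, 3*z^3, -6*x - 5*y)
At (1, -3, 3): (1, 81, 9).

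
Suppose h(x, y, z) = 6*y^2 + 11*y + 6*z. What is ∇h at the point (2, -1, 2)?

∂h/∂x = 0
∂h/∂y = 12*y + 11
∂h/∂z = 6
∇h = (0, 12*y + 11, 6)
At (2, -1, 2): (0, -1, 6).

(0, -1, 6)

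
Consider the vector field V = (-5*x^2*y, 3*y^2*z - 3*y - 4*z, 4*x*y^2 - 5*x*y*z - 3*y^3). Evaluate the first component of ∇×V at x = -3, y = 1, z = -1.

-47

(∇×V)_1 = ∂V₃/∂y − ∂V₂/∂z
= 8*x*y - 5*x*z - 9*y^2 − (3*y^2 - 4)
= 8*x*y - 5*x*z - 12*y^2 + 4
At (-3, 1, -1): -47.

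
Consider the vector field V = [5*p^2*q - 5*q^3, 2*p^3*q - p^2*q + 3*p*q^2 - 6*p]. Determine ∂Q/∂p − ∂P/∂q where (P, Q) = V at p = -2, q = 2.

102

∂V₂/∂p = 6*p^2*q - 2*p*q + 3*q^2 - 6
∂V₁/∂q = 5*p^2 - 15*q^2
Scalar curl = 6*p^2*q - 5*p^2 - 2*p*q + 18*q^2 - 6
At (-2, 2): 102.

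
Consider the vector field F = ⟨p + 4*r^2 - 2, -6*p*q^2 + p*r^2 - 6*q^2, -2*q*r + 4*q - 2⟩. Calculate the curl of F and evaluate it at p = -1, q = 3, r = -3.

(∇×F)₁ = ∂F₃/∂q − ∂F₂/∂r = -2*p*r - 2*r + 4
(∇×F)₂ = ∂F₁/∂r − ∂F₃/∂p = 8*r
(∇×F)₃ = ∂F₂/∂p − ∂F₁/∂q = -6*q^2 + r^2
∇×F = (-2*p*r - 2*r + 4, 8*r, -6*q^2 + r^2)
At (-1, 3, -3): (4, -24, -45).

(4, -24, -45)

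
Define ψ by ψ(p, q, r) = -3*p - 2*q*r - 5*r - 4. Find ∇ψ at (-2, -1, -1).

∂ψ/∂p = -3
∂ψ/∂q = -2*r
∂ψ/∂r = -2*q - 5
∇ψ = (-3, -2*r, -2*q - 5)
At (-2, -1, -1): (-3, 2, -3).

(-3, 2, -3)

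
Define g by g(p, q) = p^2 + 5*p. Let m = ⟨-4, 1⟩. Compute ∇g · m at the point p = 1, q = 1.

∂g/∂p = 2*p + 5
∂g/∂q = 0
∇g at (1, 1) = (7, 0)
∇g · m = (7)(-4) + (0)(1) = -28

-28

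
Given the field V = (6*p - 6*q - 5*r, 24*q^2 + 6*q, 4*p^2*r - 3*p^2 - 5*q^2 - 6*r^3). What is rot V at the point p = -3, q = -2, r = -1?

(∇×V)₁ = ∂V₃/∂q − ∂V₂/∂r = -10*q
(∇×V)₂ = ∂V₁/∂r − ∂V₃/∂p = -8*p*r + 6*p - 5
(∇×V)₃ = ∂V₂/∂p − ∂V₁/∂q = 6
∇×V = (-10*q, -8*p*r + 6*p - 5, 6)
At (-3, -2, -1): (20, -47, 6).

(20, -47, 6)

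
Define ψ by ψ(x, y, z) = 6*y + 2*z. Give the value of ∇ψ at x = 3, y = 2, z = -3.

∂ψ/∂x = 0
∂ψ/∂y = 6
∂ψ/∂z = 2
∇ψ = (0, 6, 2)
At (3, 2, -3): (0, 6, 2).

(0, 6, 2)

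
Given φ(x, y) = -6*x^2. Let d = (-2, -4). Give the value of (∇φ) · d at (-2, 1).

∂φ/∂x = -12*x
∂φ/∂y = 0
∇φ at (-2, 1) = (24, 0)
∇φ · d = (24)(-2) + (0)(-4) = -48

-48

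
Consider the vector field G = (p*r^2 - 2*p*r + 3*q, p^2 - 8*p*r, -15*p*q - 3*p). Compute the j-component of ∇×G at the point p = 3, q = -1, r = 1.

(∇×G)_2 = ∂G₁/∂r − ∂G₃/∂p
= 2*p*r - 2*p − (-15*q - 3)
= 2*p*r - 2*p + 15*q + 3
At (3, -1, 1): -12.

-12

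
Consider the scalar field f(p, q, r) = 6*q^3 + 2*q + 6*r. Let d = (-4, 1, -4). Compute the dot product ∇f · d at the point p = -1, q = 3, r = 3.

∂f/∂p = 0
∂f/∂q = 18*q^2 + 2
∂f/∂r = 6
∇f at (-1, 3, 3) = (0, 164, 6)
∇f · d = (0)(-4) + (164)(1) + (6)(-4) = 140

140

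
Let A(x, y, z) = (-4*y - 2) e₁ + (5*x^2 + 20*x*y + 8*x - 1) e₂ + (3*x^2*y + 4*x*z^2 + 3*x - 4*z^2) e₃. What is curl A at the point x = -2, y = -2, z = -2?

(∇×A)₁ = ∂A₃/∂y − ∂A₂/∂z = 3*x^2
(∇×A)₂ = ∂A₁/∂z − ∂A₃/∂x = -6*x*y - 4*z^2 - 3
(∇×A)₃ = ∂A₂/∂x − ∂A₁/∂y = 10*x + 20*y + 12
∇×A = (3*x^2, -6*x*y - 4*z^2 - 3, 10*x + 20*y + 12)
At (-2, -2, -2): (12, -43, -48).

(12, -43, -48)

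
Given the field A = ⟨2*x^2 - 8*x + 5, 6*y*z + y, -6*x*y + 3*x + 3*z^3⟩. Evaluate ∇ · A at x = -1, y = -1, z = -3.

52

∂A₁/∂x = 4*x - 8
∂A₂/∂y = 6*z + 1
∂A₃/∂z = 9*z^2
∇·A = 4*x + 9*z^2 + 6*z - 7
At (-1, -1, -3): 52.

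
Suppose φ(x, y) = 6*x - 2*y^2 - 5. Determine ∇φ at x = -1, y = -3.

(6, 12)

∂φ/∂x = 6
∂φ/∂y = -4*y
∇φ = (6, -4*y)
At (-1, -3): (6, 12).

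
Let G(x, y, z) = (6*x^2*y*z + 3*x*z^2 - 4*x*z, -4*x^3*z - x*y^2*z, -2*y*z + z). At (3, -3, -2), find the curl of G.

(∇×G)₁ = ∂G₃/∂y − ∂G₂/∂z = 4*x^3 + x*y^2 - 2*z
(∇×G)₂ = ∂G₁/∂z − ∂G₃/∂x = 6*x^2*y + 6*x*z - 4*x
(∇×G)₃ = ∂G₂/∂x − ∂G₁/∂y = -18*x^2*z - y^2*z
∇×G = (4*x^3 + x*y^2 - 2*z, 6*x^2*y + 6*x*z - 4*x, -18*x^2*z - y^2*z)
At (3, -3, -2): (139, -210, 342).

(139, -210, 342)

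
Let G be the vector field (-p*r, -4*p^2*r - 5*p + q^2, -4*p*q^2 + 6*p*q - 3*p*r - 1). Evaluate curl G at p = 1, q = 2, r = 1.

(-6, 6, -13)

(∇×G)₁ = ∂G₃/∂q − ∂G₂/∂r = 4*p^2 - 8*p*q + 6*p
(∇×G)₂ = ∂G₁/∂r − ∂G₃/∂p = -p + 4*q^2 - 6*q + 3*r
(∇×G)₃ = ∂G₂/∂p − ∂G₁/∂q = -8*p*r - 5
∇×G = (4*p^2 - 8*p*q + 6*p, -p + 4*q^2 - 6*q + 3*r, -8*p*r - 5)
At (1, 2, 1): (-6, 6, -13).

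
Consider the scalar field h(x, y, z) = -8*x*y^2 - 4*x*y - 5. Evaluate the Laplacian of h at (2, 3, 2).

-32

∂²h/∂x² = 0
∂²h/∂y² = -16*x
∂²h/∂z² = 0
∇²h = -16*x
At (2, 3, 2): -32.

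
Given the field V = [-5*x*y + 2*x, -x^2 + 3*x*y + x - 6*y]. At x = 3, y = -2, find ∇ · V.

∂V₁/∂x = -5*y + 2
∂V₂/∂y = 3*x - 6
∇·V = 3*x - 5*y - 4
At (3, -2): 15.

15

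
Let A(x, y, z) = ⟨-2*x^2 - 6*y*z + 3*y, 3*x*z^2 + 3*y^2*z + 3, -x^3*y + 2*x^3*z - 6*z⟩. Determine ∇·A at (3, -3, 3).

-18

∂A₁/∂x = -4*x
∂A₂/∂y = 6*y*z
∂A₃/∂z = 2*x^3 - 6
∇·A = 2*x^3 - 4*x + 6*y*z - 6
At (3, -3, 3): -18.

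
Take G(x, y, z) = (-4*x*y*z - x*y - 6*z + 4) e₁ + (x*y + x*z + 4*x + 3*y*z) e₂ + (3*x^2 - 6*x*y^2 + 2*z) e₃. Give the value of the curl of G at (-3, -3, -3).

(-96, 30, 31)

(∇×G)₁ = ∂G₃/∂y − ∂G₂/∂z = -12*x*y - x - 3*y
(∇×G)₂ = ∂G₁/∂z − ∂G₃/∂x = -4*x*y - 6*x + 6*y^2 - 6
(∇×G)₃ = ∂G₂/∂x − ∂G₁/∂y = 4*x*z + x + y + z + 4
∇×G = (-12*x*y - x - 3*y, -4*x*y - 6*x + 6*y^2 - 6, 4*x*z + x + y + z + 4)
At (-3, -3, -3): (-96, 30, 31).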